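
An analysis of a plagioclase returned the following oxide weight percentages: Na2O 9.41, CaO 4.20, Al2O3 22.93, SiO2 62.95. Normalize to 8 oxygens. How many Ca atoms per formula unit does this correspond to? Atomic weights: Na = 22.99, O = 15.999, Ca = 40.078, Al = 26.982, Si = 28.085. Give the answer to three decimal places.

0.200 Ca apfu

Na2O: 9.41/61.979 = 0.15183 mol → 0.30366 mol Na, 0.15183 mol O.
CaO: 4.20/56.077 = 0.07490 mol → 0.07490 mol Ca, 0.07490 mol O.
Al2O3: 22.93/101.961 = 0.22489 mol → 0.44978 mol Al, 0.67467 mol O.
SiO2: 62.95/60.083 = 1.04772 mol → 1.04772 mol Si, 2.09544 mol O.
Total oxygen = 2.99684 mol. Normalization factor = 8/2.99684 = 2.66948.
Ca per 8 O = 0.07490 × 2.66948 = 0.200.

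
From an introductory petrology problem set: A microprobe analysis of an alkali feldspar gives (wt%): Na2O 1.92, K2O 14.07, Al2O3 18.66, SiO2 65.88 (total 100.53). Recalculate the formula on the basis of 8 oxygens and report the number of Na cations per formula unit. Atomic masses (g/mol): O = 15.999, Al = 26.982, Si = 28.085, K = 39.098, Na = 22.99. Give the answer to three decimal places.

Na2O: 1.92/61.979 = 0.03098 mol → 0.06196 mol Na, 0.03098 mol O.
K2O: 14.07/94.195 = 0.14937 mol → 0.29874 mol K, 0.14937 mol O.
Al2O3: 18.66/101.961 = 0.18301 mol → 0.36602 mol Al, 0.54903 mol O.
SiO2: 65.88/60.083 = 1.09648 mol → 1.09648 mol Si, 2.19296 mol O.
Total oxygen = 2.92234 mol. Normalization factor = 8/2.92234 = 2.73753.
Na per 8 O = 0.06196 × 2.73753 = 0.170.

0.170 Na apfu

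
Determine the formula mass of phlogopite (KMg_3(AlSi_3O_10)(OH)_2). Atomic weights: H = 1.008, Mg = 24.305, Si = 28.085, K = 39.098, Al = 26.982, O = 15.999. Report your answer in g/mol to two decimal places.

417.25 g/mol

K: 1 × 39.098 = 39.0980
Mg: 3 × 24.305 = 72.9150
Al: 1 × 26.982 = 26.9820
Si: 3 × 28.085 = 84.2550
O: 12 × 15.999 = 191.9880
H: 2 × 1.008 = 2.0160
Summing the contributions gives the formula mass.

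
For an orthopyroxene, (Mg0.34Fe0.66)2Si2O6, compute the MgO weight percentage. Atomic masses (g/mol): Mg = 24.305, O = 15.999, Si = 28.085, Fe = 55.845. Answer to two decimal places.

M((Mg0.34Fe0.66)2Si2O6) = 242.407 g/mol; M(MgO) = 40.304 g/mol.
Moles MgO per formula unit = 0.68 Mg ÷ 1 = 0.6800.
MgO fraction = (0.6800 × 40.304) / 242.407 = 27.407/242.407 = 0.1131.

11.31 wt%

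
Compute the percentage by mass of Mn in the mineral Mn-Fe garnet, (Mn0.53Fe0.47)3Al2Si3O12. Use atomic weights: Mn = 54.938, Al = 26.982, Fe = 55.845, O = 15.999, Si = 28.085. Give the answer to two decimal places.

Formula mass = 1.59×54.938 + 1.41×55.845 + 2×26.982 + 3×28.085 + 12×15.999 = 496.300 g/mol, of which 87.351 g is Mn.
So Mn makes up 87.351/496.300 = 0.1760 of the mass, i.e. 17.60%.

17.60 weight percent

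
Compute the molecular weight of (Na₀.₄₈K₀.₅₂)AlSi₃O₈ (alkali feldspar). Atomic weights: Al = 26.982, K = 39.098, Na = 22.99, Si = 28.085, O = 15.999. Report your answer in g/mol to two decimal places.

M = 0.48×22.99 + 0.52×39.098 + 1×26.982 + 3×28.085 + 8×15.999

270.60 g/mol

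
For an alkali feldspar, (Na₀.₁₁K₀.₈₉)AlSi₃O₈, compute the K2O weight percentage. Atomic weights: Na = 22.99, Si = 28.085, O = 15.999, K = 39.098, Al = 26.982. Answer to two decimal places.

Formula mass = 276.555 g/mol.
0.89 K → 0.4450 mol K2O per formula unit; M(K2O) = 94.195, so K2O mass = 41.917 g.
41.917/276.555 × 100 = 15.16 wt%.

15.16 wt%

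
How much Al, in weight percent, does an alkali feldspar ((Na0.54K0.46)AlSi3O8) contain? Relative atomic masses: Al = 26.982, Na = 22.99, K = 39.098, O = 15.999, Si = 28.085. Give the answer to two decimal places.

Formula mass = 0.54·22.99 + 0.46·39.098 + 1·26.982 + 3·28.085 + 8·15.999 = 269.629 g/mol, of which 26.982 g is Al.
So Al makes up 26.982/269.629 = 0.1001 of the mass, i.e. 10.01%.

10.01 weight percent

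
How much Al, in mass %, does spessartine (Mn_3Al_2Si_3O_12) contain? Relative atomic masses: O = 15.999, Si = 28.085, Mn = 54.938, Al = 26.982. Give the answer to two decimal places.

10.90 mass %

Molar mass of Mn_3Al_2Si_3O_12: 3·54.938 + 2·26.982 + 3·28.085 + 12·15.999 = 495.021 g/mol.
Mass of Al per formula unit: 2 × 26.982 = 53.964 g.
Weight fraction Al = 53.964 / 495.021 = 0.1090.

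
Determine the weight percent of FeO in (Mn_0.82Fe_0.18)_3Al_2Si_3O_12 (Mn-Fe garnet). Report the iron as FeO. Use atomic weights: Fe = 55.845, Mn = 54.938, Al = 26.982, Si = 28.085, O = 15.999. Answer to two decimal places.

Molar mass of (Mn_0.82Fe_0.18)_3Al_2Si_3O_12 = 2.46·54.938 + 0.54·55.845 + 2·26.982 + 3·28.085 + 12·15.999 = 495.511 g/mol.
Each formula unit contains 0.54 Fe, equivalent to 0.54/1 = 0.5400 mol FeO.
M(FeO) = 1×55.845 + 1×15.999 = 71.844 g/mol.
Mass of FeO per formula unit = 0.5400 × 71.844 = 38.796 g.
FeO wt% = 38.796 / 495.511 × 100 = 7.83%.

7.83 wt%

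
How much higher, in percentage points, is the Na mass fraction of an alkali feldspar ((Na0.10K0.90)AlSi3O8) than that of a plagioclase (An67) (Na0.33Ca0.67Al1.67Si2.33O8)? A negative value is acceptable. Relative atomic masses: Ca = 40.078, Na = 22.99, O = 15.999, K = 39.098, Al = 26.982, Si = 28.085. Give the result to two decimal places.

-1.95 percentage points

First mineral: 2.299 g Na in 276.716 g formula = 0.83 wt% Na.
Second mineral: 7.587 g Na in 272.929 g formula = 2.78 wt% Na.
0.83% − 2.78% gives a difference of -1.95 percentage points.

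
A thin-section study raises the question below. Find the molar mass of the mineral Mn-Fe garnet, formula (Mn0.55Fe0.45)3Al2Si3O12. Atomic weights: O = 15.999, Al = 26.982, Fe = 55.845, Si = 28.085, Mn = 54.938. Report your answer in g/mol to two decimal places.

M = 1.65*54.938 + 1.35*55.845 + 2*26.982 + 3*28.085 + 12*15.999

496.25 g/mol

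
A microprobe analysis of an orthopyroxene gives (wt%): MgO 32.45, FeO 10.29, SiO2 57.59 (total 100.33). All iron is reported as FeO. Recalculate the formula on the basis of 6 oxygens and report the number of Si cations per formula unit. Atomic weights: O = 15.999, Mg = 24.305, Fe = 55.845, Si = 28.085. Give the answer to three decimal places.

MgO: 32.45/40.304 = 0.80513 mol → 0.80513 mol Mg, 0.80513 mol O.
FeO: 10.29/71.844 = 0.14323 mol → 0.14323 mol Fe, 0.14323 mol O.
SiO2: 57.59/60.083 = 0.95851 mol → 0.95851 mol Si, 1.91702 mol O.
Total oxygen = 2.86538 mol. Normalization factor = 6/2.86538 = 2.09396.
Si per 6 O = 0.95851 × 2.09396 = 2.007.

2.007 Si apfu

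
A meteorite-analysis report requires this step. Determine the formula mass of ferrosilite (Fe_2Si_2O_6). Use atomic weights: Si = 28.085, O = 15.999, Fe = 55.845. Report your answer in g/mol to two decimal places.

263.85 g/mol

The formula mass is the sum 2*55.845 + 2*28.085 + 6*15.999.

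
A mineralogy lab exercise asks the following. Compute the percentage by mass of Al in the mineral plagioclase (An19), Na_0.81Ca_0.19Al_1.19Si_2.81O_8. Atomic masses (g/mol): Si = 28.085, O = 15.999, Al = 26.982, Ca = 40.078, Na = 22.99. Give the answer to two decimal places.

12.10 wt%

Molar mass of Na_0.81Ca_0.19Al_1.19Si_2.81O_8: 0.81×22.99 + 0.19×40.078 + 1.19×26.982 + 2.81×28.085 + 8×15.999 = 265.256 g/mol.
Mass of Al per formula unit: 1.19 × 26.982 = 32.109 g.
Weight fraction Al = 32.109 / 265.256 = 0.1210.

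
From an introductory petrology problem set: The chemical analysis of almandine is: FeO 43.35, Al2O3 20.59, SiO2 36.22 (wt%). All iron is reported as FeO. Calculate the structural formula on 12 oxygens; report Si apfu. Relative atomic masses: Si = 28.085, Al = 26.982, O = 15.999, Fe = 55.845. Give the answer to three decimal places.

FeO (M=71.844): mol = 0.60339; Fe = 0.60339, O = 0.60339.
Al2O3 (M=101.961): mol = 0.20194; Al = 0.40388, O = 0.60582.
SiO2 (M=60.083): mol = 0.60283; Si = 0.60283, O = 1.20566.
ΣO = 2.41487; factor = 12/ΣO = 4.96921.
Si apfu = 0.60283 × 4.96921 = 2.996.

2.996 Si apfu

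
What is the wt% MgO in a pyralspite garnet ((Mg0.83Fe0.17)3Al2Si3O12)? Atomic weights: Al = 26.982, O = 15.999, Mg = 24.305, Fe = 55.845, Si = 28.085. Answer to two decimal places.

Formula mass = 419.207 g/mol.
2.49 Mg → 2.4900 mol MgO per formula unit; M(MgO) = 40.304, so MgO mass = 100.357 g.
100.357/419.207 × 100 = 23.94 wt%.

23.94 wt%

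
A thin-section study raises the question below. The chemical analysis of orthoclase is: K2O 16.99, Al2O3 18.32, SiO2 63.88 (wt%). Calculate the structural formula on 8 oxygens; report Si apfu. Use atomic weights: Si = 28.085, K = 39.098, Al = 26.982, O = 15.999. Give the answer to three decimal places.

K2O: 16.99/94.195 = 0.18037 mol → 0.36074 mol K, 0.18037 mol O.
Al2O3: 18.32/101.961 = 0.17968 mol → 0.35936 mol Al, 0.53904 mol O.
SiO2: 63.88/60.083 = 1.06320 mol → 1.06320 mol Si, 2.12640 mol O.
Total oxygen = 2.84581 mol. Normalization factor = 8/2.84581 = 2.81115.
Si per 8 O = 1.06320 × 2.81115 = 2.989.

2.989 Si apfu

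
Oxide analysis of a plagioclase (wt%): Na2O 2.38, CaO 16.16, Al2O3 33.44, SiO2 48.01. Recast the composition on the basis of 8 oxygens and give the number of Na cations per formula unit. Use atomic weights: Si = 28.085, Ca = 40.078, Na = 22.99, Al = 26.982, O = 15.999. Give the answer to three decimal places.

0.211 Na apfu

Na2O (M=61.979): mol = 0.03840; Na = 0.07680, O = 0.03840.
CaO (M=56.077): mol = 0.28818; Ca = 0.28818, O = 0.28818.
Al2O3 (M=101.961): mol = 0.32797; Al = 0.65594, O = 0.98391.
SiO2 (M=60.083): mol = 0.79906; Si = 0.79906, O = 1.59812.
ΣO = 2.90861; factor = 8/ΣO = 2.75045.
Na apfu = 0.07680 × 2.75045 = 0.211.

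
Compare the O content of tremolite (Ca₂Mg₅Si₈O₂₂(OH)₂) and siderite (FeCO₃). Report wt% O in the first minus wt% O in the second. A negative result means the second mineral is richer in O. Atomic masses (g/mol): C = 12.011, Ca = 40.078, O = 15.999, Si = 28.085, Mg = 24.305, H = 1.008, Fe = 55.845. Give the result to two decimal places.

M(Ca₂Mg₅Si₈O₂₂(OH)₂) = 812.353 g/mol, so wt% O = 383.976/812.353 × 100 = 47.27%.
M(FeCO₃) = 115.853 g/mol, so wt% O = 47.997/115.853 × 100 = 41.43%.
47.27 − 41.43 = 5.84 pp.

5.84 percentage points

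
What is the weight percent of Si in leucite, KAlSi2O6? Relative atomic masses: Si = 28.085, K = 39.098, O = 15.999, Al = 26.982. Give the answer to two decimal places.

Molar mass of KAlSi2O6: 1*39.098 + 1*26.982 + 2*28.085 + 6*15.999 = 218.244 g/mol.
Mass of Si per formula unit: 2 × 28.085 = 56.170 g.
Weight fraction Si = 56.170 / 218.244 = 0.2574.

25.74 wt%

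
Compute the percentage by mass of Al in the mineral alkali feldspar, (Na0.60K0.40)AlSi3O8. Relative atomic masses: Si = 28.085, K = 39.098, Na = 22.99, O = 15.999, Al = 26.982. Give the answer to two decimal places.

10.04 wt%

Formula mass = 0.60*22.99 + 0.40*39.098 + 1*26.982 + 3*28.085 + 8*15.999 = 268.662 g/mol, of which 26.982 g is Al.
So Al makes up 26.982/268.662 = 0.1004 of the mass, i.e. 10.04%.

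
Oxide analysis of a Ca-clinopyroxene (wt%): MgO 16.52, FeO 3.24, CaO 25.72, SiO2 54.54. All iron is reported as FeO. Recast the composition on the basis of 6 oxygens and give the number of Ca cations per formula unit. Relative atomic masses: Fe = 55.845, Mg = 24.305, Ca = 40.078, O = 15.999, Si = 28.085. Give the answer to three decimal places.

1.008 Ca apfu

16.52 wt% MgO ÷ 40.304 g/mol = 0.40988 mol, giving 0.40988 Mg and 0.40988 O.
3.24 wt% FeO ÷ 71.844 g/mol = 0.04510 mol, giving 0.04510 Fe and 0.04510 O.
25.72 wt% CaO ÷ 56.077 g/mol = 0.45866 mol, giving 0.45866 Ca and 0.45866 O.
54.54 wt% SiO2 ÷ 60.083 g/mol = 0.90774 mol, giving 0.90774 Si and 1.81548 O.
Oxygen sums to 2.72912; scaling by 6/2.72912 = 2.19851 puts the formula on 6 O.
Ca: 0.45866 × 2.19851 = 1.008 atoms per formula unit.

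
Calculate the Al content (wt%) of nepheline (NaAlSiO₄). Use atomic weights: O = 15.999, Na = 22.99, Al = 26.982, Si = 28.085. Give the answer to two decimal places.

18.99 wt%

M(NaAlSiO₄) = 142.053 g/mol.
Al contributes 1 × 26.982 = 26.982 g per mole.
26.982/142.053 = 0.1899 → 18.99%.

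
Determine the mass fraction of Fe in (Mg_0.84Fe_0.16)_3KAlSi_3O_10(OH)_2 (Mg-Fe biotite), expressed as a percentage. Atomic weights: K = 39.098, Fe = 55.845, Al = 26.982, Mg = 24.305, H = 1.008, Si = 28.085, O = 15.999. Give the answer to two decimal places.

M((Mg_0.84Fe_0.16)_3KAlSi_3O_10(OH)_2) = 432.393 g/mol.
Fe contributes 0.48 × 55.845 = 26.806 g per mole.
26.806/432.393 = 0.0620 → 6.20%.

6.20 mass %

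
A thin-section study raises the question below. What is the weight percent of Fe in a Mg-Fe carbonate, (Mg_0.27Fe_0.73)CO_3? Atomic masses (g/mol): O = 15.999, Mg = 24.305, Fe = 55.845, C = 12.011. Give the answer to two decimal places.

37.98 weight percent

Molar mass of (Mg_0.27Fe_0.73)CO_3: 0.27×24.305 + 0.73×55.845 + 1×12.011 + 3×15.999 = 107.337 g/mol.
Mass of Fe per formula unit: 0.73 × 55.845 = 40.767 g.
Weight fraction Fe = 40.767 / 107.337 = 0.3798.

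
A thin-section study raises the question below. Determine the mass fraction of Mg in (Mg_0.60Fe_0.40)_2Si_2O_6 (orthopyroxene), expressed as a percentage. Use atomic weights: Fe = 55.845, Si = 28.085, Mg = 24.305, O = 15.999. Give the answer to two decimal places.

12.90 mass %

M((Mg_0.60Fe_0.40)_2Si_2O_6) = 226.006 g/mol.
Mg contributes 1.20 × 24.305 = 29.166 g per mole.
29.166/226.006 = 0.1290 → 12.90%.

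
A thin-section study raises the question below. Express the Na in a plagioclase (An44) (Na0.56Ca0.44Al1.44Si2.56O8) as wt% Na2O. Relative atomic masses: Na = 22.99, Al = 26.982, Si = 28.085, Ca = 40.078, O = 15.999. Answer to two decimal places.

6.45 wt%

M(Na0.56Ca0.44Al1.44Si2.56O8) = 269.252 g/mol; M(Na2O) = 61.979 g/mol.
Moles Na2O per formula unit = 0.56 Na ÷ 2 = 0.2800.
Na2O fraction = (0.2800 × 61.979) / 269.252 = 17.354/269.252 = 0.0645.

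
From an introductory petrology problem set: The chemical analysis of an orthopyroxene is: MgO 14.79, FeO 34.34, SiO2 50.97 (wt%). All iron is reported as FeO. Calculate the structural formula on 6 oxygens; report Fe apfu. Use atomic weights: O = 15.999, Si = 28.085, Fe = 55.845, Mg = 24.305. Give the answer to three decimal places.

1.128 Fe apfu

MgO (M=40.304): mol = 0.36696; Mg = 0.36696, O = 0.36696.
FeO (M=71.844): mol = 0.47798; Fe = 0.47798, O = 0.47798.
SiO2 (M=60.083): mol = 0.84833; Si = 0.84833, O = 1.69666.
ΣO = 2.54160; factor = 6/ΣO = 2.36072.
Fe apfu = 0.47798 × 2.36072 = 1.128.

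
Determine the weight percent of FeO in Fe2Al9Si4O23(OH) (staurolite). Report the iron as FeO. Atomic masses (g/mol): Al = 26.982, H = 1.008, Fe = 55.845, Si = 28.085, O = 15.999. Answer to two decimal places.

16.87 wt%

Molar mass of Fe2Al9Si4O23(OH) = 2·55.845 + 9·26.982 + 4·28.085 + 24·15.999 + 1·1.008 = 851.852 g/mol.
Each formula unit contains 2 Fe, equivalent to 2/1 = 2.0000 mol FeO.
M(FeO) = 1×55.845 + 1×15.999 = 71.844 g/mol.
Mass of FeO per formula unit = 2.0000 × 71.844 = 143.688 g.
FeO wt% = 143.688 / 851.852 × 100 = 16.87%.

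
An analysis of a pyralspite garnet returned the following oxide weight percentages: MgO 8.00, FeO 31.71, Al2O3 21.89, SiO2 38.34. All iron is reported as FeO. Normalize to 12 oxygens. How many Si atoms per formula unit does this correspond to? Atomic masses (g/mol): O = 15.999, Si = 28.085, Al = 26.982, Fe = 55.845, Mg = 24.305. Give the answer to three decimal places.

MgO: 8.00/40.304 = 0.19849 mol → 0.19849 mol Mg, 0.19849 mol O.
FeO: 31.71/71.844 = 0.44137 mol → 0.44137 mol Fe, 0.44137 mol O.
Al2O3: 21.89/101.961 = 0.21469 mol → 0.42938 mol Al, 0.64407 mol O.
SiO2: 38.34/60.083 = 0.63812 mol → 0.63812 mol Si, 1.27624 mol O.
Total oxygen = 2.56017 mol. Normalization factor = 12/2.56017 = 4.68719.
Si per 12 O = 0.63812 × 4.68719 = 2.991.

2.991 Si apfu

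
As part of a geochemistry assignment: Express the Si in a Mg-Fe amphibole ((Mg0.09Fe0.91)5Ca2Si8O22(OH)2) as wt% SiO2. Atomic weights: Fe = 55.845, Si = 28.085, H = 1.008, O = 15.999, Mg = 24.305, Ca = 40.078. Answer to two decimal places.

50.29 wt%

M((Mg0.09Fe0.91)5Ca2Si8O22(OH)2) = 955.860 g/mol; M(SiO2) = 60.083 g/mol.
Moles SiO2 per formula unit = 8 Si ÷ 1 = 8.0000.
SiO2 fraction = (8.0000 × 60.083) / 955.860 = 480.664/955.860 = 0.5029.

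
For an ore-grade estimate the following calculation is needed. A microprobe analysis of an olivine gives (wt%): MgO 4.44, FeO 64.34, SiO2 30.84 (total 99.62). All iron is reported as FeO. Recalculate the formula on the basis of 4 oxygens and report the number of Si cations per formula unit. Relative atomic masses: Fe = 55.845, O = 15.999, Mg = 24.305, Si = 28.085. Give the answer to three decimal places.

1.010 Si apfu

4.44 wt% MgO ÷ 40.304 g/mol = 0.11016 mol, giving 0.11016 Mg and 0.11016 O.
64.34 wt% FeO ÷ 71.844 g/mol = 0.89555 mol, giving 0.89555 Fe and 0.89555 O.
30.84 wt% SiO2 ÷ 60.083 g/mol = 0.51329 mol, giving 0.51329 Si and 1.02658 O.
Oxygen sums to 2.03229; scaling by 4/2.03229 = 1.96822 puts the formula on 4 O.
Si: 0.51329 × 1.96822 = 1.010 atoms per formula unit.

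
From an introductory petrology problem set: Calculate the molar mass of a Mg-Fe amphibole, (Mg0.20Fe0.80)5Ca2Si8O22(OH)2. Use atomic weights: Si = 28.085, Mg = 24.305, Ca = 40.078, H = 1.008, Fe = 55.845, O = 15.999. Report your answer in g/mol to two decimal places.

Mg: 1 × 24.305 = 24.3050
Fe: 4 × 55.845 = 223.3800
Ca: 2 × 40.078 = 80.1560
Si: 8 × 28.085 = 224.6800
O: 24 × 15.999 = 383.9760
H: 2 × 1.008 = 2.0160
Summing the contributions gives the formula mass.

938.51 g/mol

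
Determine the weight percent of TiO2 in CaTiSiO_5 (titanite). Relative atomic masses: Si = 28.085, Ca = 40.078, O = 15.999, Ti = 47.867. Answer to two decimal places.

Formula mass = 196.025 g/mol.
1 Ti → 1.0000 mol TiO2 per formula unit; M(TiO2) = 79.865, so TiO2 mass = 79.865 g.
79.865/196.025 × 100 = 40.74 wt%.

40.74 wt%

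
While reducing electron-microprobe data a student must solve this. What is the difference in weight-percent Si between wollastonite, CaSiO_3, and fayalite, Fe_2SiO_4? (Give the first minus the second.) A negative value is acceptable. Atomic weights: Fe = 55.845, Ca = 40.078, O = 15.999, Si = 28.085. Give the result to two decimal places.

10.40 percentage points

M(CaSiO_3) = 116.160 g/mol, so wt% Si = 28.085/116.160 × 100 = 24.18%.
M(Fe_2SiO_4) = 203.771 g/mol, so wt% Si = 28.085/203.771 × 100 = 13.78%.
24.18 − 13.78 = 10.40 pp.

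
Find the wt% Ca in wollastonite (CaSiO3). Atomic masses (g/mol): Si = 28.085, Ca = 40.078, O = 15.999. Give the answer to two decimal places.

34.50 wt%

Formula mass = 1*40.078 + 1*28.085 + 3*15.999 = 116.160 g/mol, of which 40.078 g is Ca.
So Ca makes up 40.078/116.160 = 0.3450 of the mass, i.e. 34.50%.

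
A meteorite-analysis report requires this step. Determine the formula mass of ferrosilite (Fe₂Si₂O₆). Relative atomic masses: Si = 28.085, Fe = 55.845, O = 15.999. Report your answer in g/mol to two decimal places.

263.85 g/mol

Fe: 2 × 55.845 = 111.6900
Si: 2 × 28.085 = 56.1700
O: 6 × 15.999 = 95.9940
Summing the contributions gives the formula mass.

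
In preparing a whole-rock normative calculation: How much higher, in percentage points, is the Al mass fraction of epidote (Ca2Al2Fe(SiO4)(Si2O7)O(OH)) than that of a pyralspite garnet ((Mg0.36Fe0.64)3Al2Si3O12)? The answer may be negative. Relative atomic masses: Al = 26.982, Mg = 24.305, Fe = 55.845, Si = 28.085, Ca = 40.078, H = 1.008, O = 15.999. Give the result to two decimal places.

First mineral: 53.964 g Al in 483.215 g formula = 11.17 wt% Al.
Second mineral: 53.964 g Al in 463.679 g formula = 11.64 wt% Al.
11.17% − 11.64% gives a difference of -0.47 percentage points.

-0.47 percentage points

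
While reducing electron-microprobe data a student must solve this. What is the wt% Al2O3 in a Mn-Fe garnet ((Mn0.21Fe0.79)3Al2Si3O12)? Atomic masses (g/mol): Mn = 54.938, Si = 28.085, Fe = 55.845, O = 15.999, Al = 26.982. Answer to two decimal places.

20.51 wt%

Formula mass = 497.171 g/mol.
2 Al → 1.0000 mol Al2O3 per formula unit; M(Al2O3) = 101.961, so Al2O3 mass = 101.961 g.
101.961/497.171 × 100 = 20.51 wt%.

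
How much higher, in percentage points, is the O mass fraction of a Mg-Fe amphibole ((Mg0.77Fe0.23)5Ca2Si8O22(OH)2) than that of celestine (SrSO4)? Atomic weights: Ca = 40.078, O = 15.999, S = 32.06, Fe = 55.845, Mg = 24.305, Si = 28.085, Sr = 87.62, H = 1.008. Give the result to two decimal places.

M((Mg0.77Fe0.23)5Ca2Si8O22(OH)2) = 848.624 g/mol, so wt% O = 383.976/848.624 × 100 = 45.25%.
M(SrSO4) = 183.676 g/mol, so wt% O = 63.996/183.676 × 100 = 34.84%.
45.25 − 34.84 = 10.41 pp.

10.41 percentage points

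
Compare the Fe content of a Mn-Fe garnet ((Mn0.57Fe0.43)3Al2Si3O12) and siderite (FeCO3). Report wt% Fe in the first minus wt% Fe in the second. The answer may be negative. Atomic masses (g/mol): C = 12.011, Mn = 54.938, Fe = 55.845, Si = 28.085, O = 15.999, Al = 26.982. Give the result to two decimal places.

Fe in (Mn0.57Fe0.43)3Al2Si3O12: molar mass 496.191 g/mol; 1.29×55.845 = 72.040 g → 14.52 wt%.
Fe in FeCO3: molar mass 115.853 g/mol; 1×55.845 = 55.845 g → 48.20 wt%.
Difference = 14.52 − 48.20 = -33.68 percentage points.

-33.68 percentage points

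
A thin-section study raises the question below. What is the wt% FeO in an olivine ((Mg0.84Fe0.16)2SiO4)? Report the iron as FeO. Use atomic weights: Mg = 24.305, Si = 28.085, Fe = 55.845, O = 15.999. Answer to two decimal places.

M((Mg0.84Fe0.16)2SiO4) = 150.784 g/mol; M(FeO) = 71.844 g/mol.
Moles FeO per formula unit = 0.32 Fe ÷ 1 = 0.3200.
FeO fraction = (0.3200 × 71.844) / 150.784 = 22.990/150.784 = 0.1525.

15.25 wt%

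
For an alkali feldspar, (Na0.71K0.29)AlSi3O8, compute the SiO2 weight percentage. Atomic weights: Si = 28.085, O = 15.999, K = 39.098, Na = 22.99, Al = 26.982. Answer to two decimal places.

67.54 wt%

M((Na0.71K0.29)AlSi3O8) = 266.890 g/mol; M(SiO2) = 60.083 g/mol.
Moles SiO2 per formula unit = 3 Si ÷ 1 = 3.0000.
SiO2 fraction = (3.0000 × 60.083) / 266.890 = 180.249/266.890 = 0.6754.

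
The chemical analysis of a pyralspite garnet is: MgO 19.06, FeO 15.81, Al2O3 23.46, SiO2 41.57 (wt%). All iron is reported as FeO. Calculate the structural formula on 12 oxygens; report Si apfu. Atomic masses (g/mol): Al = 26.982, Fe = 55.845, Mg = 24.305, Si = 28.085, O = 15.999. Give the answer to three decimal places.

3.001 Si apfu

19.06 wt% MgO ÷ 40.304 g/mol = 0.47291 mol, giving 0.47291 Mg and 0.47291 O.
15.81 wt% FeO ÷ 71.844 g/mol = 0.22006 mol, giving 0.22006 Fe and 0.22006 O.
23.46 wt% Al2O3 ÷ 101.961 g/mol = 0.23009 mol, giving 0.46018 Al and 0.69027 O.
41.57 wt% SiO2 ÷ 60.083 g/mol = 0.69188 mol, giving 0.69188 Si and 1.38376 O.
Oxygen sums to 2.76700; scaling by 12/2.76700 = 4.33683 puts the formula on 12 O.
Si: 0.69188 × 4.33683 = 3.001 atoms per formula unit.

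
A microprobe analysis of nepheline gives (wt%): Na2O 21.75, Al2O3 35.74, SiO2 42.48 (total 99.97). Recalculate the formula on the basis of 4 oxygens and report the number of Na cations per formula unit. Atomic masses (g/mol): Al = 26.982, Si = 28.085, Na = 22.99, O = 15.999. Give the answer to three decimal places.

0.997 Na apfu

Na2O (M=61.979): mol = 0.35093; Na = 0.70186, O = 0.35093.
Al2O3 (M=101.961): mol = 0.35053; Al = 0.70106, O = 1.05159.
SiO2 (M=60.083): mol = 0.70702; Si = 0.70702, O = 1.41404.
ΣO = 2.81656; factor = 4/ΣO = 1.42017.
Na apfu = 0.70186 × 1.42017 = 0.997.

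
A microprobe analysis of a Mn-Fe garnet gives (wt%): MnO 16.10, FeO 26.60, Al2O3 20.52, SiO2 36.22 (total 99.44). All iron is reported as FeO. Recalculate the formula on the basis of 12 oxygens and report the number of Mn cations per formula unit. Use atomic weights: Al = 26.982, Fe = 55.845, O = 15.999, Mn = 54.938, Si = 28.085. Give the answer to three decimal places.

MnO: 16.10/70.937 = 0.22696 mol → 0.22696 mol Mn, 0.22696 mol O.
FeO: 26.60/71.844 = 0.37025 mol → 0.37025 mol Fe, 0.37025 mol O.
Al2O3: 20.52/101.961 = 0.20125 mol → 0.40250 mol Al, 0.60375 mol O.
SiO2: 36.22/60.083 = 0.60283 mol → 0.60283 mol Si, 1.20566 mol O.
Total oxygen = 2.40662 mol. Normalization factor = 12/2.40662 = 4.98625.
Mn per 12 O = 0.22696 × 4.98625 = 1.132.

1.132 Mn apfu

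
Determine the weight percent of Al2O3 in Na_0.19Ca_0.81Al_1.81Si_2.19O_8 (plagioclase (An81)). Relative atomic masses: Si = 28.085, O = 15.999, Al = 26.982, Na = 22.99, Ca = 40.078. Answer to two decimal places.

M(Na_0.19Ca_0.81Al_1.81Si_2.19O_8) = 275.167 g/mol; M(Al2O3) = 101.961 g/mol.
Moles Al2O3 per formula unit = 1.81 Al ÷ 2 = 0.9050.
Al2O3 fraction = (0.9050 × 101.961) / 275.167 = 92.275/275.167 = 0.3353.

33.53 wt%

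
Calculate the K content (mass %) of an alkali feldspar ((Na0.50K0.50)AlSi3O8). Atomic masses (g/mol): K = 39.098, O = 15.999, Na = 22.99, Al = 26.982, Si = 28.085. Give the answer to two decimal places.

7.23 mass %

Molar mass of (Na0.50K0.50)AlSi3O8: 0.50×22.99 + 0.50×39.098 + 1×26.982 + 3×28.085 + 8×15.999 = 270.273 g/mol.
Mass of K per formula unit: 0.50 × 39.098 = 19.549 g.
Weight fraction K = 19.549 / 270.273 = 0.0723.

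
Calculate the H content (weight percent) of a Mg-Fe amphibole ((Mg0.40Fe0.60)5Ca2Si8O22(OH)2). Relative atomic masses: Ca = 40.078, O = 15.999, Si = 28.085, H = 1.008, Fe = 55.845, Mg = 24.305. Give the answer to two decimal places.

0.22 weight percent

M((Mg0.40Fe0.60)5Ca2Si8O22(OH)2) = 906.973 g/mol.
H contributes 2 × 1.008 = 2.016 g per mole.
2.016/906.973 = 0.0022 → 0.22%.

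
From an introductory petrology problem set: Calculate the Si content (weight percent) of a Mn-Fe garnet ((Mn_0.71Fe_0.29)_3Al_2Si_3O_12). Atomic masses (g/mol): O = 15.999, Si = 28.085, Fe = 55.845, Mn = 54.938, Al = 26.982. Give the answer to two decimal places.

16.99 weight percent

Formula mass = 2.13×54.938 + 0.87×55.845 + 2×26.982 + 3×28.085 + 12×15.999 = 495.810 g/mol, of which 84.255 g is Si.
So Si makes up 84.255/495.810 = 0.1699 of the mass, i.e. 16.99%.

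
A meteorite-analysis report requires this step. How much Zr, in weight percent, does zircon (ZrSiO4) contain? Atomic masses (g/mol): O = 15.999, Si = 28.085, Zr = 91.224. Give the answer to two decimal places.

49.77 weight percent

Molar mass of ZrSiO4: 1*91.224 + 1*28.085 + 4*15.999 = 183.305 g/mol.
Mass of Zr per formula unit: 1 × 91.224 = 91.224 g.
Weight fraction Zr = 91.224 / 183.305 = 0.4977.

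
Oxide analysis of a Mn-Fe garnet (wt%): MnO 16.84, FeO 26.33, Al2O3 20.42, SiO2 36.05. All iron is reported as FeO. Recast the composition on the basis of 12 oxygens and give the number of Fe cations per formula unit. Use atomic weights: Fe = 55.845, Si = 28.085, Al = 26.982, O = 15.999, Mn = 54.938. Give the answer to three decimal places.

MnO (M=70.937): mol = 0.23739; Mn = 0.23739, O = 0.23739.
FeO (M=71.844): mol = 0.36649; Fe = 0.36649, O = 0.36649.
Al2O3 (M=101.961): mol = 0.20027; Al = 0.40054, O = 0.60081.
SiO2 (M=60.083): mol = 0.60000; Si = 0.60000, O = 1.20000.
ΣO = 2.40469; factor = 12/ΣO = 4.99025.
Fe apfu = 0.36649 × 4.99025 = 1.829.

1.829 Fe apfu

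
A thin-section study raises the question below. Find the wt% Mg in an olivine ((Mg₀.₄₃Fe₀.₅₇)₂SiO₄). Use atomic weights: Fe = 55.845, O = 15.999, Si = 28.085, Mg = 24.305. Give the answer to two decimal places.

11.83 mass %

Molar mass of (Mg₀.₄₃Fe₀.₅₇)₂SiO₄: 0.86×24.305 + 1.14×55.845 + 1×28.085 + 4×15.999 = 176.647 g/mol.
Mass of Mg per formula unit: 0.86 × 24.305 = 20.902 g.
Weight fraction Mg = 20.902 / 176.647 = 0.1183.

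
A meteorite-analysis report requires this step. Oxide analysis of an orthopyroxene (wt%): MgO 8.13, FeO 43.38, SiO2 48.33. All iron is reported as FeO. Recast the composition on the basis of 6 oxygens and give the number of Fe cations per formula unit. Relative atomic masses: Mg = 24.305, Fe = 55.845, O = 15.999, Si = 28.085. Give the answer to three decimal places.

MgO: 8.13/40.304 = 0.20172 mol → 0.20172 mol Mg, 0.20172 mol O.
FeO: 43.38/71.844 = 0.60381 mol → 0.60381 mol Fe, 0.60381 mol O.
SiO2: 48.33/60.083 = 0.80439 mol → 0.80439 mol Si, 1.60878 mol O.
Total oxygen = 2.41431 mol. Normalization factor = 6/2.41431 = 2.48518.
Fe per 6 O = 0.60381 × 2.48518 = 1.501.

1.501 Fe apfu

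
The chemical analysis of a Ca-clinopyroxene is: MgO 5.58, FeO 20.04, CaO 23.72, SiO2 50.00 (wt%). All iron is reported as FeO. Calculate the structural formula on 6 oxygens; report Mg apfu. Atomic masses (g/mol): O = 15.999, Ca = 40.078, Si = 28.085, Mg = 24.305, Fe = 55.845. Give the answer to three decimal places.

5.58 wt% MgO ÷ 40.304 g/mol = 0.13845 mol, giving 0.13845 Mg and 0.13845 O.
20.04 wt% FeO ÷ 71.844 g/mol = 0.27894 mol, giving 0.27894 Fe and 0.27894 O.
23.72 wt% CaO ÷ 56.077 g/mol = 0.42299 mol, giving 0.42299 Ca and 0.42299 O.
50.00 wt% SiO2 ÷ 60.083 g/mol = 0.83218 mol, giving 0.83218 Si and 1.66436 O.
Oxygen sums to 2.50474; scaling by 6/2.50474 = 2.39546 puts the formula on 6 O.
Mg: 0.13845 × 2.39546 = 0.332 atoms per formula unit.

0.332 Mg apfu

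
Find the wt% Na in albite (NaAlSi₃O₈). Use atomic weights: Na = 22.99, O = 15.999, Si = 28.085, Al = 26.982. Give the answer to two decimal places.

Molar mass of NaAlSi₃O₈: 1×22.99 + 1×26.982 + 3×28.085 + 8×15.999 = 262.219 g/mol.
Mass of Na per formula unit: 1 × 22.99 = 22.990 g.
Weight fraction Na = 22.990 / 262.219 = 0.0877.

8.77 wt%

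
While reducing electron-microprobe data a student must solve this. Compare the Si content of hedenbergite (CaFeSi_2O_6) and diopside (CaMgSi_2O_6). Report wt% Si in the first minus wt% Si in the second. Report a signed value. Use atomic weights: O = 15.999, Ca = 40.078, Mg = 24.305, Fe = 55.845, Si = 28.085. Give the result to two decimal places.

-3.30 percentage points

First mineral: 56.170 g Si in 248.087 g formula = 22.64 wt% Si.
Second mineral: 56.170 g Si in 216.547 g formula = 25.94 wt% Si.
22.64% − 25.94% gives a difference of -3.30 percentage points.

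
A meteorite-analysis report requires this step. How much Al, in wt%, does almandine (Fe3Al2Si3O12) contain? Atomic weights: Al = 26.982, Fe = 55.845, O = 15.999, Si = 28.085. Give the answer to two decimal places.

Molar mass of Fe3Al2Si3O12: 3×55.845 + 2×26.982 + 3×28.085 + 12×15.999 = 497.742 g/mol.
Mass of Al per formula unit: 2 × 26.982 = 53.964 g.
Weight fraction Al = 53.964 / 497.742 = 0.1084.

10.84 wt%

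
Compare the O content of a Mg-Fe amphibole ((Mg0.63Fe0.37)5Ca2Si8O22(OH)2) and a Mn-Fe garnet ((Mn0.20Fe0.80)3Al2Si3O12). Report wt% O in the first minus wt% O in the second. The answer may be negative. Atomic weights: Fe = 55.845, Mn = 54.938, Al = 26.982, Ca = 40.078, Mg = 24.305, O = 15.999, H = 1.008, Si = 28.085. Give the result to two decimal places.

First mineral: 383.976 g O in 870.702 g formula = 44.10 wt% O.
Second mineral: 191.988 g O in 497.198 g formula = 38.61 wt% O.
44.10% − 38.61% gives a difference of 5.49 percentage points.

5.49 percentage points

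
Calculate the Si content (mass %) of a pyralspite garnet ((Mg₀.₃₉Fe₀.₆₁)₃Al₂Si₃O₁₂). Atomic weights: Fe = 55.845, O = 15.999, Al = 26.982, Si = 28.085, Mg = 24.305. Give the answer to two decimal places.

Formula mass = 1.17·24.305 + 1.83·55.845 + 2·26.982 + 3·28.085 + 12·15.999 = 460.840 g/mol, of which 84.255 g is Si.
So Si makes up 84.255/460.840 = 0.1828 of the mass, i.e. 18.28%.

18.28 mass %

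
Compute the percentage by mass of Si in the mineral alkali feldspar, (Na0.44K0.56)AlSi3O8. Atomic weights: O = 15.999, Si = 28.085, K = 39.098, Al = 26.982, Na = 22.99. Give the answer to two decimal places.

Formula mass = 0.44·22.99 + 0.56·39.098 + 1·26.982 + 3·28.085 + 8·15.999 = 271.239 g/mol, of which 84.255 g is Si.
So Si makes up 84.255/271.239 = 0.3106 of the mass, i.e. 31.06%.

31.06 wt%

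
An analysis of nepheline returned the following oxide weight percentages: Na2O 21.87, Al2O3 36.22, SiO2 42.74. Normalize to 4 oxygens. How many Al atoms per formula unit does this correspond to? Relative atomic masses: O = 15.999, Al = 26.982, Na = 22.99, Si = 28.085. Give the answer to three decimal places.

Na2O (M=61.979): mol = 0.35286; Na = 0.70572, O = 0.35286.
Al2O3 (M=101.961): mol = 0.35523; Al = 0.71046, O = 1.06569.
SiO2 (M=60.083): mol = 0.71135; Si = 0.71135, O = 1.42270.
ΣO = 2.84125; factor = 4/ΣO = 1.40783.
Al apfu = 0.71046 × 1.40783 = 1.000.

1.000 Al apfu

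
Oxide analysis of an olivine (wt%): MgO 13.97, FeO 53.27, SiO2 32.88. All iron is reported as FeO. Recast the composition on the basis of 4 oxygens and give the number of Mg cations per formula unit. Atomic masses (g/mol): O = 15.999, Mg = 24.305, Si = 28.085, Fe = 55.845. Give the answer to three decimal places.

0.635 Mg apfu

MgO (M=40.304): mol = 0.34662; Mg = 0.34662, O = 0.34662.
FeO (M=71.844): mol = 0.74147; Fe = 0.74147, O = 0.74147.
SiO2 (M=60.083): mol = 0.54724; Si = 0.54724, O = 1.09448.
ΣO = 2.18257; factor = 4/ΣO = 1.83270.
Mg apfu = 0.34662 × 1.83270 = 0.635.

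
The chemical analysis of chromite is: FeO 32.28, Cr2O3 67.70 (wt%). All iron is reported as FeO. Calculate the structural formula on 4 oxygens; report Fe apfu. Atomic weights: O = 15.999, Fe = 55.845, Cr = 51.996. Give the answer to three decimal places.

32.28 wt% FeO ÷ 71.844 g/mol = 0.44931 mol, giving 0.44931 Fe and 0.44931 O.
67.70 wt% Cr2O3 ÷ 151.989 g/mol = 0.44543 mol, giving 0.89086 Cr and 1.33629 O.
Oxygen sums to 1.78560; scaling by 4/1.78560 = 2.24014 puts the formula on 4 O.
Fe: 0.44931 × 2.24014 = 1.007 atoms per formula unit.

1.007 Fe apfu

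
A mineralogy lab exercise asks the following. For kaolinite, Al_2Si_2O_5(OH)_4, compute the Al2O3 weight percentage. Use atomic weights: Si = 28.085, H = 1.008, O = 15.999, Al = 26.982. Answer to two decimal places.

39.50 wt%

Molar mass of Al_2Si_2O_5(OH)_4 = 2×26.982 + 2×28.085 + 9×15.999 + 4×1.008 = 258.157 g/mol.
Each formula unit contains 2 Al, equivalent to 2/2 = 1.0000 mol Al2O3.
M(Al2O3) = 2×26.982 + 3×15.999 = 101.961 g/mol.
Mass of Al2O3 per formula unit = 1.0000 × 101.961 = 101.961 g.
Al2O3 wt% = 101.961 / 258.157 × 100 = 39.50%.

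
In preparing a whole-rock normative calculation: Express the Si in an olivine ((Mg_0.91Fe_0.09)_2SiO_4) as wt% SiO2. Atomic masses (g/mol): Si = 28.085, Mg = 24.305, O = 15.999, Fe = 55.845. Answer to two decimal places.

Molar mass of (Mg_0.91Fe_0.09)_2SiO_4 = 1.82*24.305 + 0.18*55.845 + 1*28.085 + 4*15.999 = 146.368 g/mol.
Each formula unit contains 1 Si, equivalent to 1/1 = 1.0000 mol SiO2.
M(SiO2) = 1×28.085 + 2×15.999 = 60.083 g/mol.
Mass of SiO2 per formula unit = 1.0000 × 60.083 = 60.083 g.
SiO2 wt% = 60.083 / 146.368 × 100 = 41.05%.

41.05 wt%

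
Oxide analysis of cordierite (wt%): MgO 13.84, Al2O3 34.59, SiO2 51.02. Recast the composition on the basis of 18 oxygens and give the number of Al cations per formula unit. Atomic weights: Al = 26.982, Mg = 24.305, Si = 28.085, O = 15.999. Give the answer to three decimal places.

13.84 wt% MgO ÷ 40.304 g/mol = 0.34339 mol, giving 0.34339 Mg and 0.34339 O.
34.59 wt% Al2O3 ÷ 101.961 g/mol = 0.33925 mol, giving 0.67850 Al and 1.01775 O.
51.02 wt% SiO2 ÷ 60.083 g/mol = 0.84916 mol, giving 0.84916 Si and 1.69832 O.
Oxygen sums to 3.05946; scaling by 18/3.05946 = 5.88339 puts the formula on 18 O.
Al: 0.67850 × 5.88339 = 3.992 atoms per formula unit.

3.992 Al apfu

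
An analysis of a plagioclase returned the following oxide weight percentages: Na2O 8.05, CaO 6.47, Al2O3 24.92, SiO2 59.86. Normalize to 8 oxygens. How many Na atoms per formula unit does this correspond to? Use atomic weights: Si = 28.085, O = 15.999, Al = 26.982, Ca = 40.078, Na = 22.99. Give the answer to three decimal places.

8.05 wt% Na2O ÷ 61.979 g/mol = 0.12988 mol, giving 0.25976 Na and 0.12988 O.
6.47 wt% CaO ÷ 56.077 g/mol = 0.11538 mol, giving 0.11538 Ca and 0.11538 O.
24.92 wt% Al2O3 ÷ 101.961 g/mol = 0.24441 mol, giving 0.48882 Al and 0.73323 O.
59.86 wt% SiO2 ÷ 60.083 g/mol = 0.99629 mol, giving 0.99629 Si and 1.99258 O.
Oxygen sums to 2.97107; scaling by 8/2.97107 = 2.69263 puts the formula on 8 O.
Na: 0.25976 × 2.69263 = 0.699 atoms per formula unit.

0.699 Na apfu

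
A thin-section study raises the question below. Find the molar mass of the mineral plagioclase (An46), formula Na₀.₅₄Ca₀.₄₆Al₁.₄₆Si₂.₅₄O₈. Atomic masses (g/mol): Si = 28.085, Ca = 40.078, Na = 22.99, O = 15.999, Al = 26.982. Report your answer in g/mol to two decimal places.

M = 0.54*22.99 + 0.46*40.078 + 1.46*26.982 + 2.54*28.085 + 8*15.999

269.57 g/mol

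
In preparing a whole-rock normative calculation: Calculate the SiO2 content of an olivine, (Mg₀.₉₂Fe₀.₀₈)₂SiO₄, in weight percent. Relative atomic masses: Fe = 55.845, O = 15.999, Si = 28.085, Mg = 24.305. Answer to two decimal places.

41.23 wt%

M((Mg₀.₉₂Fe₀.₀₈)₂SiO₄) = 145.737 g/mol; M(SiO2) = 60.083 g/mol.
Moles SiO2 per formula unit = 1 Si ÷ 1 = 1.0000.
SiO2 fraction = (1.0000 × 60.083) / 145.737 = 60.083/145.737 = 0.4123.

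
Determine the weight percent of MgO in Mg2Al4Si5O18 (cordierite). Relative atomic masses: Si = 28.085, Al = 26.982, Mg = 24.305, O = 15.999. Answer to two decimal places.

Formula mass = 584.945 g/mol.
2 Mg → 2.0000 mol MgO per formula unit; M(MgO) = 40.304, so MgO mass = 80.608 g.
80.608/584.945 × 100 = 13.78 wt%.

13.78 wt%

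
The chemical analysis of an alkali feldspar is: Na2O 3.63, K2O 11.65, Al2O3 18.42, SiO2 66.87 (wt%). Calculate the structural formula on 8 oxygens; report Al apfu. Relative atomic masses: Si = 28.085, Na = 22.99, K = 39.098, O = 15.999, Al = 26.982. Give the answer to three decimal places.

Na2O (M=61.979): mol = 0.05857; Na = 0.11714, O = 0.05857.
K2O (M=94.195): mol = 0.12368; K = 0.24736, O = 0.12368.
Al2O3 (M=101.961): mol = 0.18066; Al = 0.36132, O = 0.54198.
SiO2 (M=60.083): mol = 1.11296; Si = 1.11296, O = 2.22592.
ΣO = 2.95015; factor = 8/ΣO = 2.71173.
Al apfu = 0.36132 × 2.71173 = 0.980.

0.980 Al apfu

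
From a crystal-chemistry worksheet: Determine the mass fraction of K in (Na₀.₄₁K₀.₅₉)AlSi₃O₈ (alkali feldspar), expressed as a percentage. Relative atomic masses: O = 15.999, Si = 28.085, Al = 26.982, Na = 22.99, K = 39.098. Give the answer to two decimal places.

8.49 mass %

Formula mass = 0.41*22.99 + 0.59*39.098 + 1*26.982 + 3*28.085 + 8*15.999 = 271.723 g/mol, of which 23.068 g is K.
So K makes up 23.068/271.723 = 0.0849 of the mass, i.e. 8.49%.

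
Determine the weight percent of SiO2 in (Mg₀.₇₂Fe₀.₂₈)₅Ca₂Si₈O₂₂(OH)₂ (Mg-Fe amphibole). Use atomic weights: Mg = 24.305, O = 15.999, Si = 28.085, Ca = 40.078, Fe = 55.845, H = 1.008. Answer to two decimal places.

Molar mass of (Mg₀.₇₂Fe₀.₂₈)₅Ca₂Si₈O₂₂(OH)₂ = 3.60*24.305 + 1.40*55.845 + 2*40.078 + 8*28.085 + 24*15.999 + 2*1.008 = 856.509 g/mol.
Each formula unit contains 8 Si, equivalent to 8/1 = 8.0000 mol SiO2.
M(SiO2) = 1×28.085 + 2×15.999 = 60.083 g/mol.
Mass of SiO2 per formula unit = 8.0000 × 60.083 = 480.664 g.
SiO2 wt% = 480.664 / 856.509 × 100 = 56.12%.

56.12 wt%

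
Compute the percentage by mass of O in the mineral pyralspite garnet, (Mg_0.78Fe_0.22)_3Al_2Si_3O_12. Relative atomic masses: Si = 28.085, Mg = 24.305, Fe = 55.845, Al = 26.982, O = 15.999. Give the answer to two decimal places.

45.29 weight percent

M((Mg_0.78Fe_0.22)_3Al_2Si_3O_12) = 423.938 g/mol.
O contributes 12 × 15.999 = 191.988 g per mole.
191.988/423.938 = 0.4529 → 45.29%.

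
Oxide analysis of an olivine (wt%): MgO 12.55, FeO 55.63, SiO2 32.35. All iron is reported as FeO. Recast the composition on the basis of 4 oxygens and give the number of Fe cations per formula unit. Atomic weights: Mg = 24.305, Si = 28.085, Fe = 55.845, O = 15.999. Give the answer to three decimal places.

1.432 Fe apfu

12.55 wt% MgO ÷ 40.304 g/mol = 0.31138 mol, giving 0.31138 Mg and 0.31138 O.
55.63 wt% FeO ÷ 71.844 g/mol = 0.77432 mol, giving 0.77432 Fe and 0.77432 O.
32.35 wt% SiO2 ÷ 60.083 g/mol = 0.53842 mol, giving 0.53842 Si and 1.07684 O.
Oxygen sums to 2.16254; scaling by 4/2.16254 = 1.84968 puts the formula on 4 O.
Fe: 0.77432 × 1.84968 = 1.432 atoms per formula unit.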